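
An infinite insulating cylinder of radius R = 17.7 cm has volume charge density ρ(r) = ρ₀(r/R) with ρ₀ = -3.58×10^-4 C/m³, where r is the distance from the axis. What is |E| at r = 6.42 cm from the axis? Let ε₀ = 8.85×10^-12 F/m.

Take a coaxial cylindrical Gaussian surface of radius r = 6.42 cm and length L (r < R).
λ_enc = ∫₀^r ρ(r')·2πr' dr' = (2πρ₀/R)·r^3/3 = -1.121×10^-6 C/m.
By Gauss's law (flux through the curved wall only), E·2πrL = λ_enc L/ε₀.
E = |λ_enc|/(2πε₀r) = (1.121×10^-6)/(2π·8.85×10^-12·0.0642) = 3.14×10^5 N/C.

E ≈ 3.14×10^5 N/C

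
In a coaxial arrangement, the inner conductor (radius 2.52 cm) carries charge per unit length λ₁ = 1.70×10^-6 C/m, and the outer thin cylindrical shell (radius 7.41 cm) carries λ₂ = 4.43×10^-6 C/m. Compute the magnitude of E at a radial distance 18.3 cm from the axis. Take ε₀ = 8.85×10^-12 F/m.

6.02e5 N/C

Take a coaxial cylindrical Gaussian surface of radius r = 18.3 cm and length L (r > 7.41 cm, enclosing both).
λ_enc = λ₁ + λ₂ = (1.70×10^-6) + (4.43×10^-6) = 6.13e-6 C/m.
Since E is radial and uniform over the curved surface, Φ = E·2πrL = Q_enc/ε₀ = λ_enc L/ε₀.
E = |λ_enc|/(2πε₀r) = (6.13e-6)/(2π·8.85×10^-12·0.183) = 6.02×10^5 N/C.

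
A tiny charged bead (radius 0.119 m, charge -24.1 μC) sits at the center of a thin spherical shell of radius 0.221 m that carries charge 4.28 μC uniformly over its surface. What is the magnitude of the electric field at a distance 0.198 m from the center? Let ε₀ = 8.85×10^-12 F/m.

E ≈ 5.53e6 V/m

Use a concentric Gaussian sphere at r = 0.198 m (between the bodies, 0.119 m < r < 0.221 m).
The shell at 0.221 m lies outside the Gaussian surface, so Q_enc = -24.1 μC = -2.41×10^-5 C.
Since E is radial and uniform over the Gaussian sphere, Φ = E·4πr² = Q_enc/ε₀.
E = |Q_enc|/(4πε₀r²) = (2.41×10^-5)/(4π·8.85×10^-12·(0.198)²) = 5.53×10^6 N/C.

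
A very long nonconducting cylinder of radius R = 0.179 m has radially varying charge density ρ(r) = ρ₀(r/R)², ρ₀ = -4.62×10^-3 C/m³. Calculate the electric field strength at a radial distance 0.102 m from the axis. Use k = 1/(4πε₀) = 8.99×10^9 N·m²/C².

E = 4.32×10^6 N/C

Coaxial Gaussian cylinder, radius r = 0.102 m, length L (r < R).
Integrating ρ over the cross-section to radius r: λ_enc = (2πρ₀/R²) ∫₀^r r'^3 dr' = 2πρ₀ r^4/(4·R²) = -2.452×10^-5 C/m.
Applying ∮E·dA = Q_enc/ε₀ with the end caps contributing no flux:
E = 2k|λ_enc|/r = 2(8.99×10^9)(2.452e-5)/(0.102) = 4.32×10^6 N/C.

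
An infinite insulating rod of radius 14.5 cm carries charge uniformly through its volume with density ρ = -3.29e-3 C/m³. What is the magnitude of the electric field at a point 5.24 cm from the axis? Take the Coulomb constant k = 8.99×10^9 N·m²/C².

By cylindrical symmetry E is radial; use a coaxial Gaussian cylinder of radius 5.24 cm and length L (r < R).
Enclosed charge per unit length: λ_enc = ρ·πr² = (-3.29×10^-3)π(0.0524)² = -2.838×10^-5 C/m.
Since E is radial and uniform over the curved surface, Φ = E·2πrL = Q_enc/ε₀ = λ_enc L/ε₀.
E = 2k|λ_enc|/r = 2(8.99×10^9)(2.838×10^-5)/(0.0524) = 9.74×10^6 N/C.

|E| ≈ 9.74e6 V/m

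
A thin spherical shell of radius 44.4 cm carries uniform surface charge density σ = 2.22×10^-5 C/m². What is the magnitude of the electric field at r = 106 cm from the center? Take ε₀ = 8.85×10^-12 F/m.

4.40e5 N/C

By spherical symmetry E is radial; choose a Gaussian sphere of radius r = 106 cm (r > 44.4 cm).
The entire shell is enclosed: Q_enc = σ·4πR² = (2.22×10^-5)·4π·(0.444)² = 5.50e-5 C.
By Gauss's law, ∮E·dA = E·4πr² = Q_enc/ε₀.
E = |Q_enc|/(4πε₀r²) = (5.50e-5)/(4π·8.85×10^-12·(1.06)²) = 4.40e5 N/C.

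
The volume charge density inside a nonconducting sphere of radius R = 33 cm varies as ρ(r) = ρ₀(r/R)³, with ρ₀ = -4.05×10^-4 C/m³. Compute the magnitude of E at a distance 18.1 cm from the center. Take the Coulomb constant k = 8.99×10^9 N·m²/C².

Take a concentric spherical Gaussian surface of radius r = 18.1 cm (r < R).
Q_enc = ∫₀^r ρ(r')·4πr'² dr' = (4πρ₀/R³) ∫₀^r r'^5 dr' = 4πρ₀ r^6/(6·R³) = -8.299×10^-7 C.
Applying ∮E·dA = Q_enc/ε₀ with Φ = E(4πr²):
E = k|Q_enc|/r² = (8.99×10^9)(8.299×10^-7)/(0.181)² = 2.28×10^5 N/C.

E ≈ 2.28e5 N/C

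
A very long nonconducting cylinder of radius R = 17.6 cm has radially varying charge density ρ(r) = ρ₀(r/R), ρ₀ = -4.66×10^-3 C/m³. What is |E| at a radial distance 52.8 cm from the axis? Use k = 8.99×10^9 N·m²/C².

Coaxial Gaussian cylinder, radius r = 52.8 cm, length L (r > R, full charge per length enclosed).
λ_enc = 2π ∫₀^R ρ₀(r'/R)^1 r' dr' = 2πρ₀R²/3 = -3.023×10^-4 C/m.
By Gauss's law (flux through the curved wall only), E·2πrL = λ_enc L/ε₀.
E = 2k|λ_enc|/r = 2(8.99×10^9)(3.023×10^-4)/(0.528) = 1.03×10^7 N/C.

|E| ≈ 1.03e7 N/C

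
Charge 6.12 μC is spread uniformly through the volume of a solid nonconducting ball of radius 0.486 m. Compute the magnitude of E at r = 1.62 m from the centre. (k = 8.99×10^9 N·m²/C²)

2.10×10^4 N/C

By spherical symmetry E is radial; choose a Gaussian sphere of radius r = 1.62 m (r > R, so the entire charge is enclosed).
Q_enc = 6.12 μC = 6.12×10^-6 C.
Since E is radial and uniform over the Gaussian sphere, Φ = E·4πr² = Q_enc/ε₀.
E = k|Q_enc|/r² = (8.99×10^9)(6.12e-6)/(1.62)² = 2.10e4 N/C.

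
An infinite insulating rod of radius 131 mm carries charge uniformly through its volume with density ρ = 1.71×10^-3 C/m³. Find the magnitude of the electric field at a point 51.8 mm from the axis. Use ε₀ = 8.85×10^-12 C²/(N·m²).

|E| = 5.00×10^6 V/m

By cylindrical symmetry E is radial; use a coaxial Gaussian cylinder of radius 51.8 mm and length L (r < R).
Enclosed charge per unit length: λ_enc = ρ·πr² = (1.71×10^-3)π(0.0518)² = 1.441×10^-5 C/m.
By Gauss's law (flux through the curved wall only), E·2πrL = λ_enc L/ε₀.
E = |λ_enc|/(2πε₀r) = (1.441×10^-5)/(2π·8.85×10^-12·0.0518) = 5.00e6 N/C.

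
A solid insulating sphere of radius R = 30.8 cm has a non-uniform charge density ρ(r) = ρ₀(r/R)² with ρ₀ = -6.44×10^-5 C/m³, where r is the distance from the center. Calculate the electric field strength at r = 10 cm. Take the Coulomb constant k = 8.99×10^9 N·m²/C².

E = 1.53×10^4 V/m

By spherical symmetry E is radial; choose a Gaussian sphere of radius r = 10 cm (r < R).
Integrate the density: Q_enc = 4π ∫₀^r ρ₀(r'/R)^2 r'² dr' = 4πρ₀ r^5/(5·R²) = -1.706×10^-8 C.
Applying ∮E·dA = Q_enc/ε₀ with Φ = E(4πr²):
E = k|Q_enc|/r² = (8.99×10^9)(1.706×10^-8)/(0.1)² = 1.53×10^4 N/C.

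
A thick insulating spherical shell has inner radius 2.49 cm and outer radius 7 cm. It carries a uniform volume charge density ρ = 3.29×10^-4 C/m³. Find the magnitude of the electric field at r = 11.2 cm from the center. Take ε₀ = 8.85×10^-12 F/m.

E ≈ 3.24×10^5 N/C

By spherical symmetry E is radial; choose a Gaussian sphere of radius r = 11.2 cm (r > 7 cm, enclosing the whole shell).
Q_enc = ρ·(4π/3)(b³ − a³) = (3.29×10^-4)·(4π/3)·((0.07)³ − (0.0249)³) = 4.514e-7 C.
By Gauss's law, ∮E·dA = E·4πr² = Q_enc/ε₀.
E = |Q_enc|/(4πε₀r²) = (4.514e-7)/(4π·8.85×10^-12·(0.112)²) = 3.24×10^5 N/C.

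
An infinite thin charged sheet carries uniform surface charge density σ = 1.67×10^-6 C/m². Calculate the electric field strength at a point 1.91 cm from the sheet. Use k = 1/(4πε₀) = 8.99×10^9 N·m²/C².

E ≈ 9.43×10^4 N/C

Choose a cylindrical pillbox piercing the sheet, end faces (area A) parallel to it.
Flux Φ = 2EA and Q_enc = σA, so 2EA = σA/ε₀ ⇒ E = |σ|/(2ε₀), independent of distance.
E = 2πk|σ| = 2π(8.99×10^9)(1.67e-6) = 9.43×10^4 N/C.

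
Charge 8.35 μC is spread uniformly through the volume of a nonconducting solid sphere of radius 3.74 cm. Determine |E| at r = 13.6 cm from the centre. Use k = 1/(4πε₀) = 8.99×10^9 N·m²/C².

4.06×10^6 V/m

Take a concentric spherical Gaussian surface of radius r = 13.6 cm (r > R, so the entire charge is enclosed).
Q_enc = 8.35 μC = 8.35×10^-6 C.
By Gauss's law, ∮E·dA = E·4πr² = Q_enc/ε₀.
E = k|Q_enc|/r² = (8.99×10^9)(8.35e-6)/(0.136)² = 4.06×10^6 N/C.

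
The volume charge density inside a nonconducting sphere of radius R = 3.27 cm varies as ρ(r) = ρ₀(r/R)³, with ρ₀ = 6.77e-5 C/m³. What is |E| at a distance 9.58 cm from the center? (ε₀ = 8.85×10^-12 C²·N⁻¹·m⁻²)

E = 4.86×10^3 V/m

Take a concentric spherical Gaussian surface of radius r = 9.58 cm (r > R, all charge enclosed).
Q_enc = 4π ∫₀^R ρ₀(r'/R)^3 r'² dr' = 4πρ₀R³/6 = 4.958×10^-9 C.
Gauss's law: E·4πr² = Q_enc/ε₀.
E = |Q_enc|/(4πε₀r²) = (4.958e-9)/(4π·8.85×10^-12·(0.0958)²) = 4.86e3 N/C.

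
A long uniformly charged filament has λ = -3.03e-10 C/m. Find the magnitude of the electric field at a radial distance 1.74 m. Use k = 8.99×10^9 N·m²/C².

3.13 V/m

Coaxial Gaussian cylinder, radius r = 1.74 m, length L.
Q_enc = λL, so λ_enc = -3.03×10^-10 C/m.
By Gauss's law (flux through the curved wall only), E·2πrL = λ_enc L/ε₀.
E = 2k|λ_enc|/r = 2(8.99×10^9)(3.03×10^-10)/(1.74) = 3.13 N/C.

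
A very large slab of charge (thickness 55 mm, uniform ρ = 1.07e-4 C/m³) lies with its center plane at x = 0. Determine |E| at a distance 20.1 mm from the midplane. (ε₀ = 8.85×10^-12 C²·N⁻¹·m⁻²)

By symmetry E is perpendicular to the slab. A Gaussian pillbox from −20.1 mm to +20.1 mm (face area A) lies entirely within the slab.
Q_enc = ρ·(2x)·A and flux = 2EA, so 2EA = 2ρxA/ε₀ ⇒ E = |ρ|x/ε₀.
E = (1.07×10^-4)(0.0201)/(8.85×10^-12) = 2.43×10^5 N/C.

E ≈ 2.43e5 N/C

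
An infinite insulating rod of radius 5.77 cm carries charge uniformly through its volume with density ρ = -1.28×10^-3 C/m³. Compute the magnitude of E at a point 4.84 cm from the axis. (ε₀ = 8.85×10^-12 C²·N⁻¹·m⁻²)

E = 3.50e6 V/m

By cylindrical symmetry E is radial; use a coaxial Gaussian cylinder of radius 4.84 cm and length L (r < R).
Charge inside radius r per length L is ρ·πr²·L, so λ_enc = ρπr² = -9.42×10^-6 C/m.
Applying ∮E·dA = Q_enc/ε₀ with the end caps contributing no flux:
E = |λ_enc|/(2πε₀r) = (9.42×10^-6)/(2π·8.85×10^-12·0.0484) = 3.50×10^6 N/C.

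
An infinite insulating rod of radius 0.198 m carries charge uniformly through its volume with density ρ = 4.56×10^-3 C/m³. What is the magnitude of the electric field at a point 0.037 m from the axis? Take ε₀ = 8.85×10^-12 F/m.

E = 9.53e6 N/C

By cylindrical symmetry E is radial; use a coaxial Gaussian cylinder of radius 0.037 m and length L (r < R).
Charge inside radius r per length L is ρ·πr²·L, so λ_enc = ρπr² = 1.961e-5 C/m.
Since E is radial and uniform over the curved surface, Φ = E·2πrL = Q_enc/ε₀ = λ_enc L/ε₀.
E = |λ_enc|/(2πε₀r) = (1.961×10^-5)/(2π·8.85×10^-12·0.037) = 9.53×10^6 N/C.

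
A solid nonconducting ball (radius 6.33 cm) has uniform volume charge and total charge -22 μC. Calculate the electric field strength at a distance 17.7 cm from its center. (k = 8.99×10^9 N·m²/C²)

Take a concentric spherical Gaussian surface of radius r = 17.7 cm (r > R, so the entire charge is enclosed).
Q_enc = -22 μC = -2.20×10^-5 C.
By Gauss's law, ∮E·dA = E·4πr² = Q_enc/ε₀.
E = k|Q_enc|/r² = (8.99×10^9)(2.20e-5)/(0.177)² = 6.31e6 N/C.

E = 6.31×10^6 V/m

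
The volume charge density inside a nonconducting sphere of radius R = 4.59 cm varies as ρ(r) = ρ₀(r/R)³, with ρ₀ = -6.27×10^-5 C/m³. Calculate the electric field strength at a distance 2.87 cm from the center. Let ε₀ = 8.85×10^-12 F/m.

Symmetry ⇒ E = E(r) r̂. Gaussian sphere of radius r = 2.87 cm (r < R).
Integrate the density: Q_enc = 4π ∫₀^r ρ₀(r'/R)^3 r'² dr' = 4πρ₀ r^6/(6·R³) = -7.589×10^-10 C.
Applying ∮E·dA = Q_enc/ε₀ with Φ = E(4πr²):
E = |Q_enc|/(4πε₀r²) = (7.589×10^-10)/(4π·8.85×10^-12·(0.0287)²) = 8.28e3 N/C.

|E| = 8.28×10^3 V/m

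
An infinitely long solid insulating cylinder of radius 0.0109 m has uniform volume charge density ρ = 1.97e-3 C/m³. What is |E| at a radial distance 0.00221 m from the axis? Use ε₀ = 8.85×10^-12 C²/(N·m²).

Coaxial Gaussian cylinder, radius r = 0.00221 m, length L (r < R).
Charge inside radius r per length L is ρ·πr²·L, so λ_enc = ρπr² = 3.023×10^-8 C/m.
Applying ∮E·dA = Q_enc/ε₀ with the end caps contributing no flux:
E = |λ_enc|/(2πε₀r) = (3.023×10^-8)/(2π·8.85×10^-12·0.00221) = 2.46×10^5 N/C.

|E| = 2.46×10^5 V/m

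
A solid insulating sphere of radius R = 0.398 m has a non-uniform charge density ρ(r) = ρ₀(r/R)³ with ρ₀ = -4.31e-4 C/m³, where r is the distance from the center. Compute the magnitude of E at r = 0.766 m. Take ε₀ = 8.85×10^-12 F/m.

Use a concentric Gaussian sphere at r = 0.766 m (r > R, all charge enclosed).
Q_enc = 4π ∫₀^R ρ₀(r'/R)^3 r'² dr' = 4πρ₀R³/6 = -5.691×10^-5 C.
By Gauss's law, ∮E·dA = E·4πr² = Q_enc/ε₀.
E = |Q_enc|/(4πε₀r²) = (5.691e-5)/(4π·8.85×10^-12·(0.766)²) = 8.72×10^5 N/C.

E ≈ 8.72×10^5 N/C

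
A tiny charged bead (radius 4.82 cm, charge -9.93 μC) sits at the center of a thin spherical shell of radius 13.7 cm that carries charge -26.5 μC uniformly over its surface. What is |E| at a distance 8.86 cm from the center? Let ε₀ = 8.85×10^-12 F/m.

Take a concentric spherical Gaussian surface of radius r = 8.86 cm (between the bodies, 4.82 cm < r < 13.7 cm).
The shell at 13.7 cm lies outside the Gaussian surface, so Q_enc = -9.93 μC = -9.93×10^-6 C.
Gauss's law: E·4πr² = Q_enc/ε₀.
E = |Q_enc|/(4πε₀r²) = (9.93×10^-6)/(4π·8.85×10^-12·(0.0886)²) = 1.14e7 N/C.

E ≈ 1.14×10^7 V/m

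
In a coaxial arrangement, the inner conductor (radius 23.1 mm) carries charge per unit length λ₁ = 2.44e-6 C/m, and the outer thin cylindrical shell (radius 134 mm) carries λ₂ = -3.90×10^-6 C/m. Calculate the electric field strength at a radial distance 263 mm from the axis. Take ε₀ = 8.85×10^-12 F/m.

E ≈ 9.98e4 N/C

Coaxial Gaussian cylinder, radius r = 263 mm, length L (r > 134 mm, enclosing both).
λ_enc = λ₁ + λ₂ = (2.44×10^-6) + (-3.90×10^-6) = -1.46×10^-6 C/m.
Gauss's law: E·2πrL = λ_enc L/ε₀.
E = |λ_enc|/(2πε₀r) = (1.46×10^-6)/(2π·8.85×10^-12·0.263) = 9.98×10^4 N/C.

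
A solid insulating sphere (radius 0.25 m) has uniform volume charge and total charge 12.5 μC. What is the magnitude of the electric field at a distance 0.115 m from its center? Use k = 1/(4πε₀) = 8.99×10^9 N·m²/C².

|E| ≈ 8.27×10^5 V/m

Use a concentric Gaussian sphere at r = 0.115 m (r < R).
Only the charge within r is enclosed: Q_enc = Q·(r/R)³ = (12.5 μC)·(0.115 m/0.25 m)³ = 1.217×10^-6 C.
Gauss's law: E·4πr² = Q_enc/ε₀.
E = k|Q_enc|/r² = (8.99×10^9)(1.217×10^-6)/(0.115)² = 8.27e5 N/C.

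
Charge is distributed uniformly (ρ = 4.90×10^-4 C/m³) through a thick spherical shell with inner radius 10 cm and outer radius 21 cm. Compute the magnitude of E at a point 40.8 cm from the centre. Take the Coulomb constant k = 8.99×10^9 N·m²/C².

Take a concentric spherical Gaussian surface of radius r = 40.8 cm (r > 21 cm, enclosing the whole shell).
Q_enc = ρ·(4π/3)(b³ − a³) = (4.90×10^-4)·(4π/3)·((0.21)³ − (0.1)³) = 1.696×10^-5 C.
Gauss's law: E·4πr² = Q_enc/ε₀.
E = k|Q_enc|/r² = (8.99×10^9)(1.696×10^-5)/(0.408)² = 9.16×10^5 N/C.

E ≈ 9.16×10^5 N/C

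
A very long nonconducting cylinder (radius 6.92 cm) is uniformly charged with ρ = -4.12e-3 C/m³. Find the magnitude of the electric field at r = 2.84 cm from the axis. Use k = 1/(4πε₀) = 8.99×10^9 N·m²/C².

E = 6.61e6 N/C

Choose a coaxial cylinder of radius r = 2.84 cm (arbitrary length L) as the Gaussian surface (r < R).
Charge inside radius r per length L is ρ·πr²·L, so λ_enc = ρπr² = -1.044×10^-5 C/m.
Gauss's law: E·2πrL = λ_enc L/ε₀.
E = 2k|λ_enc|/r = 2(8.99×10^9)(1.044×10^-5)/(0.0284) = 6.61e6 N/C.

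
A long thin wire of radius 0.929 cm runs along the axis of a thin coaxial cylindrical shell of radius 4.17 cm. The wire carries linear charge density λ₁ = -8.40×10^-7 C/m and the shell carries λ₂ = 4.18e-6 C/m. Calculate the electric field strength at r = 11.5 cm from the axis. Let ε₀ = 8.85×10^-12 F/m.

|E| ≈ 5.22×10^5 V/m

Choose a coaxial cylinder of radius r = 11.5 cm (arbitrary length L) as the Gaussian surface (r > 4.17 cm, enclosing both).
λ_enc = λ₁ + λ₂ = (-8.40×10^-7) + (4.18×10^-6) = 3.34×10^-6 C/m.
By Gauss's law (flux through the curved wall only), E·2πrL = λ_enc L/ε₀.
E = |λ_enc|/(2πε₀r) = (3.34e-6)/(2π·8.85×10^-12·0.115) = 5.22e5 N/C.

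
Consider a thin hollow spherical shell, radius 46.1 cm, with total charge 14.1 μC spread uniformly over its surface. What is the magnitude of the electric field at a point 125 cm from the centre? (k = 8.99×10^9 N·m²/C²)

8.11×10^4 V/m

By spherical symmetry E is radial; choose a Gaussian sphere of radius r = 125 cm (r > 46.1 cm).
The entire shell is enclosed: Q_enc = 1.41×10^-5 C.
By Gauss's law, ∮E·dA = E·4πr² = Q_enc/ε₀.
E = k|Q_enc|/r² = (8.99×10^9)(1.41×10^-5)/(1.25)² = 8.11e4 N/C.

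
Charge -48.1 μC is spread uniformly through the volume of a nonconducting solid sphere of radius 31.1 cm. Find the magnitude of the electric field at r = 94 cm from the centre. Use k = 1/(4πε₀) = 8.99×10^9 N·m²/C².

Symmetry ⇒ E = E(r) r̂. Gaussian sphere of radius r = 94 cm (r > R, so the entire charge is enclosed).
Q_enc = -48.1 μC = -4.81e-5 C.
Gauss's law: E·4πr² = Q_enc/ε₀.
E = k|Q_enc|/r² = (8.99×10^9)(4.81×10^-5)/(0.94)² = 4.89e5 N/C.

4.89×10^5 N/C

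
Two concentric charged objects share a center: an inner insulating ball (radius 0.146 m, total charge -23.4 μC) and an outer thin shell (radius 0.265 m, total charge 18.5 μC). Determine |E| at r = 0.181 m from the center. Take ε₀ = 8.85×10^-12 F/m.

E ≈ 6.42×10^6 N/C

Take a concentric spherical Gaussian surface of radius r = 0.181 m (between the bodies, 0.146 m < r < 0.265 m).
Only the inner charge is enclosed; the outer shell contributes nothing inside itself. Q_enc = -23.4 μC = -2.34×10^-5 C.
By Gauss's law, ∮E·dA = E·4πr² = Q_enc/ε₀.
E = |Q_enc|/(4πε₀r²) = (2.34e-5)/(4π·8.85×10^-12·(0.181)²) = 6.42e6 N/C.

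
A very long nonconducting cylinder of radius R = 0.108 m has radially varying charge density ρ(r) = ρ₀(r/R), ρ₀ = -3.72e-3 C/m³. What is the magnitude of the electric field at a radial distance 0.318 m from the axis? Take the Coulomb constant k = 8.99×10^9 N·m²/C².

E ≈ 5.14×10^6 N/C

Take a coaxial cylindrical Gaussian surface of radius r = 0.318 m and length L (r > R, full charge per length enclosed).
λ_enc = 2π ∫₀^R ρ₀(r'/R)^1 r' dr' = 2πρ₀R²/3 = -9.088e-5 C/m.
Since E is radial and uniform over the curved surface, Φ = E·2πrL = Q_enc/ε₀ = λ_enc L/ε₀.
E = 2k|λ_enc|/r = 2(8.99×10^9)(9.088e-5)/(0.318) = 5.14×10^6 N/C.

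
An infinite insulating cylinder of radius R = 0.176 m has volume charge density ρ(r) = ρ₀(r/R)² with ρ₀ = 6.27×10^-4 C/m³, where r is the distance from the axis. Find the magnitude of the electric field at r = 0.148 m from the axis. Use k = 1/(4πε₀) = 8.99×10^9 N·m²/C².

|E| ≈ 1.85×10^6 N/C

By cylindrical symmetry E is radial; use a coaxial Gaussian cylinder of radius 0.148 m and length L (r < R).
Integrating ρ over the cross-section to radius r: λ_enc = (2πρ₀/R²) ∫₀^r r'^3 dr' = 2πρ₀ r^4/(4·R²) = 1.525×10^-5 C/m.
Gauss's law: E·2πrL = λ_enc L/ε₀.
E = 2k|λ_enc|/r = 2(8.99×10^9)(1.525×10^-5)/(0.148) = 1.85e6 N/C.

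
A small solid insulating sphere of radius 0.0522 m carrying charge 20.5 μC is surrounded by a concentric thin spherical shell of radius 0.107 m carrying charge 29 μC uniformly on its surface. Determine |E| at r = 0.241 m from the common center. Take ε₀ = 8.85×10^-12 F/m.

By spherical symmetry E is radial; choose a Gaussian sphere of radius r = 0.241 m (r > 0.107 m, enclosing both).
Q_enc = (20.5 μC) + (29 μC) = 4.95×10^-5 C.
Applying ∮E·dA = Q_enc/ε₀ with Φ = E(4πr²):
E = |Q_enc|/(4πε₀r²) = (4.95×10^-5)/(4π·8.85×10^-12·(0.241)²) = 7.66×10^6 N/C.

E = 7.66×10^6 V/m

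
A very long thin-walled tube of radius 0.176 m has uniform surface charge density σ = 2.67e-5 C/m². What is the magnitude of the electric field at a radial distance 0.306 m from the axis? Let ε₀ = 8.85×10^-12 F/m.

E ≈ 1.74×10^6 N/C

Coaxial Gaussian cylinder, radius r = 0.306 m, length L (r > 0.176 m).
The whole shell is enclosed: λ_enc = σ·2πR = (2.67e-5)·2π·(0.176) = 2.953×10^-5 C/m.
Gauss's law: E·2πrL = λ_enc L/ε₀.
E = |λ_enc|/(2πε₀r) = (2.953×10^-5)/(2π·8.85×10^-12·0.306) = 1.74×10^6 N/C.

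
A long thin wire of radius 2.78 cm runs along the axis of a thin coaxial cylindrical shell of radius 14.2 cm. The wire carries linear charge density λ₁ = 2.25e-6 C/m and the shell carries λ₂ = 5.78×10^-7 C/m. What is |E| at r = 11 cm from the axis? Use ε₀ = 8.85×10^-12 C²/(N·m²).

Choose a coaxial cylinder of radius r = 11 cm (arbitrary length L) as the Gaussian surface (between the conductors, 2.78 cm < r < 14.2 cm).
The shell at 14.2 cm lies outside the Gaussian surface, so λ_enc = λ₁ = 2.25×10^-6 C/m.
Gauss's law: E·2πrL = λ_enc L/ε₀.
E = |λ_enc|/(2πε₀r) = (2.25×10^-6)/(2π·8.85×10^-12·0.11) = 3.68e5 N/C.

|E| ≈ 3.68e5 N/C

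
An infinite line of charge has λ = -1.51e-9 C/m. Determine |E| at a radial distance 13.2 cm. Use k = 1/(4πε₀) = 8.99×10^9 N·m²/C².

206 N/C

Choose a coaxial cylinder of radius r = 13.2 cm (arbitrary length L) as the Gaussian surface.
Q_enc = λL, so λ_enc = -1.51e-9 C/m.
Since E is radial and uniform over the curved surface, Φ = E·2πrL = Q_enc/ε₀ = λ_enc L/ε₀.
E = 2k|λ_enc|/r = 2(8.99×10^9)(1.51e-9)/(0.132) = 206 N/C.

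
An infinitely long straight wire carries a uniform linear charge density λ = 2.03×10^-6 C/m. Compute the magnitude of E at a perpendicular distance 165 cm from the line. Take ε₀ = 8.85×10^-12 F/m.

2.21×10^4 N/C

By cylindrical symmetry E is radial; use a coaxial Gaussian cylinder of radius 165 cm and length L.
Q_enc = λL, so λ_enc = 2.03×10^-6 C/m.
Applying ∮E·dA = Q_enc/ε₀ with the end caps contributing no flux:
E = |λ_enc|/(2πε₀r) = (2.03e-6)/(2π·8.85×10^-12·1.65) = 2.21×10^4 N/C.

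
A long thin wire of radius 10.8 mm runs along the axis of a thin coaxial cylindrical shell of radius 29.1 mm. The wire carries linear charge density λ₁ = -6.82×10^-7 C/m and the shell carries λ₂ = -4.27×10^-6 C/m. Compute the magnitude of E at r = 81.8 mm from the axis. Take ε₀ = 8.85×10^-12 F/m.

E = 1.09×10^6 N/C

Take a coaxial cylindrical Gaussian surface of radius r = 81.8 mm and length L (r > 29.1 mm, enclosing both).
λ_enc = λ₁ + λ₂ = (-6.82e-7) + (-4.27×10^-6) = -4.952×10^-6 C/m.
Since E is radial and uniform over the curved surface, Φ = E·2πrL = Q_enc/ε₀ = λ_enc L/ε₀.
E = |λ_enc|/(2πε₀r) = (4.952×10^-6)/(2π·8.85×10^-12·0.0818) = 1.09×10^6 N/C.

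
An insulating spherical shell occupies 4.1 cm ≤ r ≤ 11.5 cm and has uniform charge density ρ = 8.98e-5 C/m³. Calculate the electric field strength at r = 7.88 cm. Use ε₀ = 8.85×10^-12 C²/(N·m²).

|E| ≈ 2.29e5 V/m

Symmetry ⇒ E = E(r) r̂. Gaussian sphere of radius r = 7.88 cm (within the shell material, 4.1 cm < r < 11.5 cm).
Enclosed charge is the volume from a to r: Q_enc = (4π/3)ρ(r³ − a³) = 1.581e-7 C.
Gauss's law: E·4πr² = Q_enc/ε₀.
E = |Q_enc|/(4πε₀r²) = (1.581e-7)/(4π·8.85×10^-12·(0.0788)²) = 2.29×10^5 N/C.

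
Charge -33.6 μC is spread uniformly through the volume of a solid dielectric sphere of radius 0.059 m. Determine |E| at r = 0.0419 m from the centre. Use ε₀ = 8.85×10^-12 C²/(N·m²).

Use a concentric Gaussian sphere at r = 0.0419 m (r < R).
Only the charge within r is enclosed: Q_enc = Q·(r/R)³ = (-33.6 μC)·(0.0419 m/0.059 m)³ = -1.203e-5 C.
Gauss's law: E·4πr² = Q_enc/ε₀.
E = |Q_enc|/(4πε₀r²) = (1.203e-5)/(4π·8.85×10^-12·(0.0419)²) = 6.16e7 N/C.

|E| ≈ 6.16×10^7 V/m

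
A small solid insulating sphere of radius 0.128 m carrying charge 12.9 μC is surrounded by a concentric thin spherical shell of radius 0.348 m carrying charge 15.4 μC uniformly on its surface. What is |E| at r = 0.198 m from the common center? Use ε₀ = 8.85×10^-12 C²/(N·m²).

E ≈ 2.96e6 V/m

Use a concentric Gaussian sphere at r = 0.198 m (between the bodies, 0.128 m < r < 0.348 m).
The shell at 0.348 m lies outside the Gaussian surface, so Q_enc = 12.9 μC = 1.29×10^-5 C.
By Gauss's law, ∮E·dA = E·4πr² = Q_enc/ε₀.
E = |Q_enc|/(4πε₀r²) = (1.29×10^-5)/(4π·8.85×10^-12·(0.198)²) = 2.96×10^6 N/C.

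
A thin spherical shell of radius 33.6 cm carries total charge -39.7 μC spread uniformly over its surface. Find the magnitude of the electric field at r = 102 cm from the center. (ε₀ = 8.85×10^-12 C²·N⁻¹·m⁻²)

E = 3.43e5 N/C

Symmetry ⇒ E = E(r) r̂. Gaussian sphere of radius r = 102 cm (r > 33.6 cm).
The entire shell is enclosed: Q_enc = -3.97e-5 C.
Gauss's law: E·4πr² = Q_enc/ε₀.
E = |Q_enc|/(4πε₀r²) = (3.97×10^-5)/(4π·8.85×10^-12·(1.02)²) = 3.43×10^5 N/C.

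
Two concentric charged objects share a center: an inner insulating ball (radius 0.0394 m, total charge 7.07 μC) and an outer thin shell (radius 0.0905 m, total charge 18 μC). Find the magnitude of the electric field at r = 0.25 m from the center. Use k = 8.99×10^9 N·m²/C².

|E| ≈ 3.61×10^6 V/m

By spherical symmetry E is radial; choose a Gaussian sphere of radius r = 0.25 m (r > 0.0905 m, enclosing both).
Q_enc = (7.07 μC) + (18 μC) = 2.507×10^-5 C.
Gauss's law: E·4πr² = Q_enc/ε₀.
E = k|Q_enc|/r² = (8.99×10^9)(2.507×10^-5)/(0.25)² = 3.61×10^6 N/C.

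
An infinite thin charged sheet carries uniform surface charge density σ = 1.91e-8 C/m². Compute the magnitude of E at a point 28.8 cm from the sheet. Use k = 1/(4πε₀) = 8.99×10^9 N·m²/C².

|E| = 1.08×10^3 N/C

By planar symmetry E is perpendicular to the sheet and uniform; use a Gaussian pillbox with flat faces of area A on each side of the sheet.
Only the two end caps contribute flux: Φ = 2EA. With Q_enc = σA, Gauss's law gives E = |σ|/(2ε₀).
E = 2πk|σ| = 2π(8.99×10^9)(1.91×10^-8) = 1.08e3 N/C.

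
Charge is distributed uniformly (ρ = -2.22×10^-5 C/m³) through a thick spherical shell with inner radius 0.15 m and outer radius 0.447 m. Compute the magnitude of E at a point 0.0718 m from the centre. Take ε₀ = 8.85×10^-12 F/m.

E = 0

Symmetry ⇒ E = E(r) r̂. Gaussian sphere of radius r = 0.0718 m (r < 0.15 m, inside the empty cavity).
No charge is enclosed, so by Gauss's law E·4πr² = 0 ⇒ E = 0.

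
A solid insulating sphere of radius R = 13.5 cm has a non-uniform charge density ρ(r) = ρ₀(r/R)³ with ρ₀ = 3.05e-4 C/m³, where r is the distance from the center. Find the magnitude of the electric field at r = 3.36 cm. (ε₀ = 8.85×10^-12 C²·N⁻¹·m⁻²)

E ≈ 2.98×10^3 N/C

Use a concentric Gaussian sphere at r = 3.36 cm (r < R).
Integrate the density: Q_enc = 4π ∫₀^r ρ₀(r'/R)^3 r'² dr' = 4πρ₀ r^6/(6·R³) = 3.736×10^-10 C.
By Gauss's law, ∮E·dA = E·4πr² = Q_enc/ε₀.
E = |Q_enc|/(4πε₀r²) = (3.736×10^-10)/(4π·8.85×10^-12·(0.0336)²) = 2.98×10^3 N/C.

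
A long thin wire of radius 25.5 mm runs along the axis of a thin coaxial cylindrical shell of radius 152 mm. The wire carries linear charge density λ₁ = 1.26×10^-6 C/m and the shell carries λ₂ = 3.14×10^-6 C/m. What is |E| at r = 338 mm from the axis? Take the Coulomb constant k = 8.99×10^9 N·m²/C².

|E| ≈ 2.34×10^5 N/C

By cylindrical symmetry E is radial; use a coaxial Gaussian cylinder of radius 338 mm and length L (r > 152 mm, enclosing both).
λ_enc = λ₁ + λ₂ = (1.26×10^-6) + (3.14×10^-6) = 4.40×10^-6 C/m.
Since E is radial and uniform over the curved surface, Φ = E·2πrL = Q_enc/ε₀ = λ_enc L/ε₀.
E = 2k|λ_enc|/r = 2(8.99×10^9)(4.40×10^-6)/(0.338) = 2.34×10^5 N/C.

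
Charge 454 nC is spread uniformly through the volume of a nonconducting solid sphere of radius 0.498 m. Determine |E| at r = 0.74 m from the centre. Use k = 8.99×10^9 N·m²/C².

Symmetry ⇒ E = E(r) r̂. Gaussian sphere of radius r = 0.74 m (r > R, so the entire charge is enclosed).
Q_enc = 454 nC = 4.54×10^-7 C.
Since E is radial and uniform over the Gaussian sphere, Φ = E·4πr² = Q_enc/ε₀.
E = k|Q_enc|/r² = (8.99×10^9)(4.54e-7)/(0.74)² = 7.45×10^3 N/C.

E ≈ 7.45e3 V/m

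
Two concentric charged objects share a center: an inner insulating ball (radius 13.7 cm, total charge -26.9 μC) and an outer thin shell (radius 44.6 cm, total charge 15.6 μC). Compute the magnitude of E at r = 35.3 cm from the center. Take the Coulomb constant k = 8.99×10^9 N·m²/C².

E = 1.94×10^6 V/m

By spherical symmetry E is radial; choose a Gaussian sphere of radius r = 35.3 cm (between the bodies, 13.7 cm < r < 44.6 cm).
The shell at 44.6 cm lies outside the Gaussian surface, so Q_enc = -26.9 μC = -2.69×10^-5 C.
By Gauss's law, ∮E·dA = E·4πr² = Q_enc/ε₀.
E = k|Q_enc|/r² = (8.99×10^9)(2.69×10^-5)/(0.353)² = 1.94×10^6 N/C.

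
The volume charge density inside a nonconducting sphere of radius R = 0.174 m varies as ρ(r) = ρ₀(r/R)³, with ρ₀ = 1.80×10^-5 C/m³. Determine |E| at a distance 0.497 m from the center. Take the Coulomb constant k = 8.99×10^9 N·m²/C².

Symmetry ⇒ E = E(r) r̂. Gaussian sphere of radius r = 0.497 m (r > R, all charge enclosed).
Q_enc = 4π ∫₀^R ρ₀(r'/R)^3 r'² dr' = 4πρ₀R³/6 = 1.986×10^-7 C.
By Gauss's law, ∮E·dA = E·4πr² = Q_enc/ε₀.
E = k|Q_enc|/r² = (8.99×10^9)(1.986e-7)/(0.497)² = 7.23e3 N/C.

E = 7.23×10^3 N/C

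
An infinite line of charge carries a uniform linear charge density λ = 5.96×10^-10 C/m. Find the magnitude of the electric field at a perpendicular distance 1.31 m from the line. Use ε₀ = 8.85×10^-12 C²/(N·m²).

8.18 N/C

Choose a coaxial cylinder of radius r = 1.31 m (arbitrary length L) as the Gaussian surface.
Q_enc = λL, so λ_enc = 5.96×10^-10 C/m.
Applying ∮E·dA = Q_enc/ε₀ with the end caps contributing no flux:
E = |λ_enc|/(2πε₀r) = (5.96×10^-10)/(2π·8.85×10^-12·1.31) = 8.18 N/C.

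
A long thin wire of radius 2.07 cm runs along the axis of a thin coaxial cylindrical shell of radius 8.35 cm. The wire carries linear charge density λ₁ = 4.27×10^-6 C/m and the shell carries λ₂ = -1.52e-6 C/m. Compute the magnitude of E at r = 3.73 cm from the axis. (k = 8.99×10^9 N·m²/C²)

By cylindrical symmetry E is radial; use a coaxial Gaussian cylinder of radius 3.73 cm and length L (between the conductors, 2.07 cm < r < 8.35 cm).
Only the inner wire is enclosed; the outer shell contributes nothing inside itself. λ_enc = λ₁ = 4.27×10^-6 C/m.
Since E is radial and uniform over the curved surface, Φ = E·2πrL = Q_enc/ε₀ = λ_enc L/ε₀.
E = 2k|λ_enc|/r = 2(8.99×10^9)(4.27×10^-6)/(0.0373) = 2.06×10^6 N/C.

2.06×10^6 N/C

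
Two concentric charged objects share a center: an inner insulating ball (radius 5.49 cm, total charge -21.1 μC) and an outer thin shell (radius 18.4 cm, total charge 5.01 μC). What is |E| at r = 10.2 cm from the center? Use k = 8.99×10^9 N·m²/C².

|E| ≈ 1.82×10^7 V/m

By spherical symmetry E is radial; choose a Gaussian sphere of radius r = 10.2 cm (between the bodies, 5.49 cm < r < 18.4 cm).
The shell at 18.4 cm lies outside the Gaussian surface, so Q_enc = -21.1 μC = -2.11e-5 C.
By Gauss's law, ∮E·dA = E·4πr² = Q_enc/ε₀.
E = k|Q_enc|/r² = (8.99×10^9)(2.11×10^-5)/(0.102)² = 1.82e7 N/C.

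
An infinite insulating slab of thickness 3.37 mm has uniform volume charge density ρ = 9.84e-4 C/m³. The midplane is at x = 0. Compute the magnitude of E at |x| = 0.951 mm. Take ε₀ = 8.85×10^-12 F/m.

E = 1.06×10^5 V/m

By symmetry E is perpendicular to the slab. A Gaussian pillbox from −0.951 mm to +0.951 mm (face area A) lies entirely within the slab.
Q_enc = ρ·(2x)·A and flux = 2EA, so 2EA = 2ρxA/ε₀ ⇒ E = |ρ|x/ε₀.
E = (9.84×10^-4)(0.000951)/(8.85×10^-12) = 1.06e5 N/C.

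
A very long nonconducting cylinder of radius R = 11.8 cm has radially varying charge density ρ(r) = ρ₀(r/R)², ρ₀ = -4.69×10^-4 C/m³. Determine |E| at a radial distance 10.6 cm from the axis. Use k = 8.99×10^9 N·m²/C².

Coaxial Gaussian cylinder, radius r = 10.6 cm, length L (r < R).
Integrating ρ over the cross-section to radius r: λ_enc = (2πρ₀/R²) ∫₀^r r'^3 dr' = 2πρ₀ r^4/(4·R²) = -6.68×10^-6 C/m.
By Gauss's law (flux through the curved wall only), E·2πrL = λ_enc L/ε₀.
E = 2k|λ_enc|/r = 2(8.99×10^9)(6.68e-6)/(0.106) = 1.13×10^6 N/C.

E ≈ 1.13e6 N/C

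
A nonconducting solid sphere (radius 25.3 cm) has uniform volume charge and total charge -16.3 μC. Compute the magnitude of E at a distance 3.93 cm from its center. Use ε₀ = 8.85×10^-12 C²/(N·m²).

|E| ≈ 3.56e5 N/C

Use a concentric Gaussian sphere at r = 3.93 cm (r < R).
Only the charge within r is enclosed: Q_enc = Q·(r/R)³ = (-16.3 μC)·(3.93 cm/25.3 cm)³ = -6.109×10^-8 C.
Applying ∮E·dA = Q_enc/ε₀ with Φ = E(4πr²):
E = |Q_enc|/(4πε₀r²) = (6.109×10^-8)/(4π·8.85×10^-12·(0.0393)²) = 3.56×10^5 N/C.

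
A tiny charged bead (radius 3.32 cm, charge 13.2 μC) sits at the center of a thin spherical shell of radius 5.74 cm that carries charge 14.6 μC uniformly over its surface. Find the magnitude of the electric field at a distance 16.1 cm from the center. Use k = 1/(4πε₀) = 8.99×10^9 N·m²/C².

|E| = 9.64×10^6 N/C

Use a concentric Gaussian sphere at r = 16.1 cm (r > 5.74 cm, enclosing both).
Q_enc = (13.2 μC) + (14.6 μC) = 2.78×10^-5 C.
Gauss's law: E·4πr² = Q_enc/ε₀.
E = k|Q_enc|/r² = (8.99×10^9)(2.78×10^-5)/(0.161)² = 9.64e6 N/C.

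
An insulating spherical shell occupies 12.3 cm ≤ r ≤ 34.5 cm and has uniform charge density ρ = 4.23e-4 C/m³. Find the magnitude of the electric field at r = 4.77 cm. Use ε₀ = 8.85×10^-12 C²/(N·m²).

By spherical symmetry E is radial; choose a Gaussian sphere of radius r = 4.77 cm (r < 12.3 cm, inside the empty cavity).
No charge is enclosed, so by Gauss's law E·4πr² = 0 ⇒ E = 0.

E = 0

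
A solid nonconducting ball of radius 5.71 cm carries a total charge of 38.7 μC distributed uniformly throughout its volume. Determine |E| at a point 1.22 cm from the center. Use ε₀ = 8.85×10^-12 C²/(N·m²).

E ≈ 2.28×10^7 V/m

By spherical symmetry E is radial; choose a Gaussian sphere of radius r = 1.22 cm (r < R).
For a uniform sphere the enclosed fraction is (r/R)³, so Q_enc = (38.7 μC)(0.0122/0.0571)³ = 3.775e-7 C.
Since E is radial and uniform over the Gaussian sphere, Φ = E·4πr² = Q_enc/ε₀.
E = |Q_enc|/(4πε₀r²) = (3.775e-7)/(4π·8.85×10^-12·(0.0122)²) = 2.28×10^7 N/C.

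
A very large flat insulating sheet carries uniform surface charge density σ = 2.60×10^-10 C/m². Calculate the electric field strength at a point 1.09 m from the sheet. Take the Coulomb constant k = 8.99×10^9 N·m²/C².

Choose a cylindrical pillbox piercing the sheet, end faces (area A) parallel to it.
Flux Φ = 2EA and Q_enc = σA, so 2EA = σA/ε₀ ⇒ E = |σ|/(2ε₀), independent of distance.
E = 2πk|σ| = 2π(8.99×10^9)(2.60×10^-10) = 14.7 N/C.

E = 14.7 V/m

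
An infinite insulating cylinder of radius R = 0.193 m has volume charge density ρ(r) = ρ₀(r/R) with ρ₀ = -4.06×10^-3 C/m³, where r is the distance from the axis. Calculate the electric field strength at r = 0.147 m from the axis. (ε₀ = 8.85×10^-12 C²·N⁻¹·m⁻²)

1.71×10^7 N/C

Coaxial Gaussian cylinder, radius r = 0.147 m, length L (r < R).
λ_enc = ∫₀^r ρ(r')·2πr' dr' = (2πρ₀/R)·r^3/3 = -1.40×10^-4 C/m.
Gauss's law: E·2πrL = λ_enc L/ε₀.
E = |λ_enc|/(2πε₀r) = (1.40e-4)/(2π·8.85×10^-12·0.147) = 1.71×10^7 N/C.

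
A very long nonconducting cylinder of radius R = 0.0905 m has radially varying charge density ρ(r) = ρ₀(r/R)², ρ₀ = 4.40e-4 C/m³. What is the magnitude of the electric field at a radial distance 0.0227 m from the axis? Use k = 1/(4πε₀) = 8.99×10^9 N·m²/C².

E = 1.77e4 N/C

Coaxial Gaussian cylinder, radius r = 0.0227 m, length L (r < R).
Integrating ρ over the cross-section to radius r: λ_enc = (2πρ₀/R²) ∫₀^r r'^3 dr' = 2πρ₀ r^4/(4·R²) = 2.241×10^-8 C/m.
Gauss's law: E·2πrL = λ_enc L/ε₀.
E = 2k|λ_enc|/r = 2(8.99×10^9)(2.241×10^-8)/(0.0227) = 1.77×10^4 N/C.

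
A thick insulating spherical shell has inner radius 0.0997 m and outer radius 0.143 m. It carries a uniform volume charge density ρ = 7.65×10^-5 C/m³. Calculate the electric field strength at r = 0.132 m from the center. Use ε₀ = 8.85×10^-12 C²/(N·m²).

Take a concentric spherical Gaussian surface of radius r = 0.132 m (within the shell material, 0.0997 m < r < 0.143 m).
Only the shell between 0.0997 m and r is enclosed: Q_enc = ρ·(4π/3)(r³ − a³) = (7.65×10^-5)·(4π/3)·((0.132)³ − (0.0997)³) = 4.194e-7 C.
Gauss's law: E·4πr² = Q_enc/ε₀.
E = |Q_enc|/(4πε₀r²) = (4.194e-7)/(4π·8.85×10^-12·(0.132)²) = 2.16×10^5 N/C.

E ≈ 2.16×10^5 N/C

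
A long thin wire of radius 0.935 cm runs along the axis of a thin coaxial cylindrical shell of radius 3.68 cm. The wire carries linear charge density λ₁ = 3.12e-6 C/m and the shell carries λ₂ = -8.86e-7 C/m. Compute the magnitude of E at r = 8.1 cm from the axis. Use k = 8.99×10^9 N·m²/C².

Choose a coaxial cylinder of radius r = 8.1 cm (arbitrary length L) as the Gaussian surface (r > 3.68 cm, enclosing both).
λ_enc = λ₁ + λ₂ = (3.12e-6) + (-8.86×10^-7) = 2.234×10^-6 C/m.
Since E is radial and uniform over the curved surface, Φ = E·2πrL = Q_enc/ε₀ = λ_enc L/ε₀.
E = 2k|λ_enc|/r = 2(8.99×10^9)(2.234×10^-6)/(0.081) = 4.96×10^5 N/C.

E = 4.96e5 N/C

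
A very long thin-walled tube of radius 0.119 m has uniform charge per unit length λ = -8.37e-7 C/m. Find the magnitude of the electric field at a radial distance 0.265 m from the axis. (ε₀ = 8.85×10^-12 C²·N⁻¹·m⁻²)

|E| ≈ 5.68×10^4 N/C

Coaxial Gaussian cylinder, radius r = 0.265 m, length L (r > 0.119 m).
The full line charge is enclosed: λ_enc = -8.37×10^-7 C/m.
Applying ∮E·dA = Q_enc/ε₀ with the end caps contributing no flux:
E = |λ_enc|/(2πε₀r) = (8.37×10^-7)/(2π·8.85×10^-12·0.265) = 5.68×10^4 N/C.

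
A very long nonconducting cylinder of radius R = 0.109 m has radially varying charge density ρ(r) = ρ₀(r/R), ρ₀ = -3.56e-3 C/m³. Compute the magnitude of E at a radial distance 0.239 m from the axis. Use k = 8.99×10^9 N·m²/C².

E ≈ 6.66×10^6 N/C

By cylindrical symmetry E is radial; use a coaxial Gaussian cylinder of radius 0.239 m and length L (r > R, full charge per length enclosed).
λ_enc = 2π ∫₀^R ρ₀(r'/R)^1 r' dr' = 2πρ₀R²/3 = -8.859e-5 C/m.
By Gauss's law (flux through the curved wall only), E·2πrL = λ_enc L/ε₀.
E = 2k|λ_enc|/r = 2(8.99×10^9)(8.859×10^-5)/(0.239) = 6.66×10^6 N/C.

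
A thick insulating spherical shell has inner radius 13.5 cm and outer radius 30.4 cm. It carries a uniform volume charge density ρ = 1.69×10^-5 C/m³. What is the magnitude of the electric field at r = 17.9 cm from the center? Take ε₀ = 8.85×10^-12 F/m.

Take a concentric spherical Gaussian surface of radius r = 17.9 cm (within the shell material, 13.5 cm < r < 30.4 cm).
Enclosed charge is the volume from a to r: Q_enc = (4π/3)ρ(r³ − a³) = 2.318×10^-7 C.
By Gauss's law, ∮E·dA = E·4πr² = Q_enc/ε₀.
E = |Q_enc|/(4πε₀r²) = (2.318×10^-7)/(4π·8.85×10^-12·(0.179)²) = 6.51×10^4 N/C.

E = 6.51×10^4 N/C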